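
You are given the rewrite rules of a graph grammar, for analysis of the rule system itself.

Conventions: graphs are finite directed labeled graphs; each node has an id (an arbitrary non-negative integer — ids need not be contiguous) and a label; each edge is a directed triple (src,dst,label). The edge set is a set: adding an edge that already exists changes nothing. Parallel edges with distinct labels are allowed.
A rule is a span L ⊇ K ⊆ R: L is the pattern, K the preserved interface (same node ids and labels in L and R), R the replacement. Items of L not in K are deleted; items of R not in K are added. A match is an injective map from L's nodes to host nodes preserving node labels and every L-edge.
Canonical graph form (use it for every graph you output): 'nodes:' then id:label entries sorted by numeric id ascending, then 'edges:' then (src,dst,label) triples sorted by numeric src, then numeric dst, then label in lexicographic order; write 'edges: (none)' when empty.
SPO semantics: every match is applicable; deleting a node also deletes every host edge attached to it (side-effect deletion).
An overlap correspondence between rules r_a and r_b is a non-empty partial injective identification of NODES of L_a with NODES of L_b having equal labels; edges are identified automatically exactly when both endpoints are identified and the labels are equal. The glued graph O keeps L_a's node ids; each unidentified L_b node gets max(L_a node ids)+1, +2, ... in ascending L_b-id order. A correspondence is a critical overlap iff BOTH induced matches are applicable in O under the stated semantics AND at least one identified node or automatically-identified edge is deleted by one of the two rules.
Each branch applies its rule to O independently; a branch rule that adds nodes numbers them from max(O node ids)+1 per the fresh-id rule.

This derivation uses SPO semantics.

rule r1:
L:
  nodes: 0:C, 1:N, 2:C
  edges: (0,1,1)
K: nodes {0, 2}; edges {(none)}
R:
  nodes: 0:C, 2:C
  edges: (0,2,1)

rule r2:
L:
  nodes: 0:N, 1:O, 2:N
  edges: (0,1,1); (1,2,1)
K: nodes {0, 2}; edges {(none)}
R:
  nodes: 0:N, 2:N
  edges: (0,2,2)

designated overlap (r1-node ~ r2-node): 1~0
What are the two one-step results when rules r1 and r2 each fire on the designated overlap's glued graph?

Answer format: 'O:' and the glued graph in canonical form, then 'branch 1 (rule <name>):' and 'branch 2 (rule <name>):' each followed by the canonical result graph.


O:
nodes: 0:C, 1:N, 2:C, 3:O, 4:N
edges: (0,1,1); (1,3,1); (3,4,1)
branch 1 (rule r1):
nodes: 0:C, 2:C, 3:O, 4:N
edges: (0,2,1); (3,4,1)
branch 2 (rule r2):
nodes: 0:C, 1:N, 2:C, 4:N
edges: (0,1,1); (1,4,2)


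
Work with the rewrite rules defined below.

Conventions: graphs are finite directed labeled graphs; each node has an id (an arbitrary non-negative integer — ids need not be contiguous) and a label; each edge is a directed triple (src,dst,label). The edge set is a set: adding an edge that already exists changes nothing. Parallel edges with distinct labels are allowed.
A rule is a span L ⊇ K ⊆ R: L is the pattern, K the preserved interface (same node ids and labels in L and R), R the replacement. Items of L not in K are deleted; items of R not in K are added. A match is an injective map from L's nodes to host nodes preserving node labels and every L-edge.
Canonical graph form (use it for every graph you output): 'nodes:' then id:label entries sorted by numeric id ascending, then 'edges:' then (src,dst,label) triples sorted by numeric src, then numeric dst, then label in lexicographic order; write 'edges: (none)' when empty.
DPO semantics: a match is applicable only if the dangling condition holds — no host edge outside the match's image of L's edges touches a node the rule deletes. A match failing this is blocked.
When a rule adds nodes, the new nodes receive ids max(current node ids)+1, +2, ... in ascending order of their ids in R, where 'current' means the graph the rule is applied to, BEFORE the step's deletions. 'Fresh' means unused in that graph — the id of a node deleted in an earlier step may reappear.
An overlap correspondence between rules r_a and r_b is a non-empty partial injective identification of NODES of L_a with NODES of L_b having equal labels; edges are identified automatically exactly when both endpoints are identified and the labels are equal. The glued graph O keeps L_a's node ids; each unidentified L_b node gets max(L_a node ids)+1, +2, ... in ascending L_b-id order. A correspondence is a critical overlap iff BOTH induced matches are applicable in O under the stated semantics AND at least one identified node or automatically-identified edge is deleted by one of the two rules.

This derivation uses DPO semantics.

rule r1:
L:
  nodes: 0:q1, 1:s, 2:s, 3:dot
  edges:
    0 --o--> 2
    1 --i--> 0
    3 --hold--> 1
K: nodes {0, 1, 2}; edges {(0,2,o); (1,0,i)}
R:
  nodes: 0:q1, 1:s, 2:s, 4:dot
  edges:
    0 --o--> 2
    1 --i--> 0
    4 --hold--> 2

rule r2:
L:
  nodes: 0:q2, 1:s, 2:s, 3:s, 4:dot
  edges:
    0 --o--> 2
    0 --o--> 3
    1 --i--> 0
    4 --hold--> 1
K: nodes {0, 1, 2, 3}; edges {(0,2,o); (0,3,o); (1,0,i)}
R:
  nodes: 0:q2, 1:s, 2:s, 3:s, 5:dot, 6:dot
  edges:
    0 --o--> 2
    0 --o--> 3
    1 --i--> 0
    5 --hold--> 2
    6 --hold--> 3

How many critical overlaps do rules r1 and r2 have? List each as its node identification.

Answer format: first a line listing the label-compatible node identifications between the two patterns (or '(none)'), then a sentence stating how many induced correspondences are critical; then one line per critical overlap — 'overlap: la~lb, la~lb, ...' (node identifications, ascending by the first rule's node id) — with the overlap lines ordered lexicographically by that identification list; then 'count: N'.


label-compatible node identifications between L(r1) and L(r2): 1~1, 1~2, 1~3, 2~1, 2~2, 2~3, 3~4
3 of the induced correspondences are critical overlaps of r1 and r2.
overlap: 1~1, 2~2, 3~4
overlap: 1~1, 2~3, 3~4
overlap: 1~1, 3~4
count: 3


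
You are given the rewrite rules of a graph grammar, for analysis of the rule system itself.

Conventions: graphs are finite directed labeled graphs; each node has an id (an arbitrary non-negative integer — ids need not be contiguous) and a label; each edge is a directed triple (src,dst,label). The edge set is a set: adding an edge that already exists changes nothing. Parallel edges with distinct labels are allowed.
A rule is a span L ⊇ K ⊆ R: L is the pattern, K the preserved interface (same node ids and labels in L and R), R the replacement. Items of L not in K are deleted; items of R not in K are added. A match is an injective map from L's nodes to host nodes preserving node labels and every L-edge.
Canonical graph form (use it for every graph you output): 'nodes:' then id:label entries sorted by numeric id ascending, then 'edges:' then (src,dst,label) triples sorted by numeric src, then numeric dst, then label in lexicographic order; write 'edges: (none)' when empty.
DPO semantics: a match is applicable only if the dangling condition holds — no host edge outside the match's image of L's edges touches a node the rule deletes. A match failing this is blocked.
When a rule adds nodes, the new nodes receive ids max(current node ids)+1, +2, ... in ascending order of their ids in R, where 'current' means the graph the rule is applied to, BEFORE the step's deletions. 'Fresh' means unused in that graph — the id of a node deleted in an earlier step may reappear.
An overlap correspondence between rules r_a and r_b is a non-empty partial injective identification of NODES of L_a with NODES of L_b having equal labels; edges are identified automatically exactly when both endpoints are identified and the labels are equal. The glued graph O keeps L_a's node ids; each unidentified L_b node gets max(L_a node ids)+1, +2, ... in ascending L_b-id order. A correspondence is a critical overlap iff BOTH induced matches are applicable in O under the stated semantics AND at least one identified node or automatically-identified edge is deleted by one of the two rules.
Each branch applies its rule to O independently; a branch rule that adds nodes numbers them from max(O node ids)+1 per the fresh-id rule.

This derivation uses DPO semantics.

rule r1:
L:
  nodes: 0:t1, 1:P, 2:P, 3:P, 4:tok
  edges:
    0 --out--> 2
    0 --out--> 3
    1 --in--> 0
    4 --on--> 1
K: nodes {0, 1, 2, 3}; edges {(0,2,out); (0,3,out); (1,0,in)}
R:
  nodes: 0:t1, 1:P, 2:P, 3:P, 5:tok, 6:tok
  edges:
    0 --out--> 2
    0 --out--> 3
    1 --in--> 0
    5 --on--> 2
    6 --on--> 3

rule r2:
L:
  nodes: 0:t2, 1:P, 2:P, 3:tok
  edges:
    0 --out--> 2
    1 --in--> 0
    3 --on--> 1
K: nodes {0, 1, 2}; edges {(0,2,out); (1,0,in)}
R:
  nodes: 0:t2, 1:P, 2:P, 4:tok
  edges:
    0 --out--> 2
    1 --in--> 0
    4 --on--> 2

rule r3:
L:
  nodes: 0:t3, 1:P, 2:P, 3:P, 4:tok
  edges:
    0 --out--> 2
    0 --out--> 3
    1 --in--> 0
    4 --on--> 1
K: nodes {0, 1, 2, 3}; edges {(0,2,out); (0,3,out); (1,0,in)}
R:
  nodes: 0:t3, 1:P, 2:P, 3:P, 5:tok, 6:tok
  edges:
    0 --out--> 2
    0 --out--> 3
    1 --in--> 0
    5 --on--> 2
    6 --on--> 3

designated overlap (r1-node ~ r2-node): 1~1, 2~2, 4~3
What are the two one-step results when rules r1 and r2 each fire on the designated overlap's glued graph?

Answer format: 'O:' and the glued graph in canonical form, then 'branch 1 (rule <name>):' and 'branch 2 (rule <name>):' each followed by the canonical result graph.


O:
nodes: 0:t1, 1:P, 2:P, 3:P, 4:tok, 5:t2
edges: (0,2,out); (0,3,out); (1,0,in); (1,5,in); (4,1,on); (5,2,out)
branch 1 (rule r1):
nodes: 0:t1, 1:P, 2:P, 3:P, 5:t2, 6:tok, 7:tok
edges: (0,2,out); (0,3,out); (1,0,in); (1,5,in); (5,2,out); (6,2,on); (7,3,on)
branch 2 (rule r2):
nodes: 0:t1, 1:P, 2:P, 3:P, 5:t2, 6:tok
edges: (0,2,out); (0,3,out); (1,0,in); (1,5,in); (5,2,out); (6,2,on)


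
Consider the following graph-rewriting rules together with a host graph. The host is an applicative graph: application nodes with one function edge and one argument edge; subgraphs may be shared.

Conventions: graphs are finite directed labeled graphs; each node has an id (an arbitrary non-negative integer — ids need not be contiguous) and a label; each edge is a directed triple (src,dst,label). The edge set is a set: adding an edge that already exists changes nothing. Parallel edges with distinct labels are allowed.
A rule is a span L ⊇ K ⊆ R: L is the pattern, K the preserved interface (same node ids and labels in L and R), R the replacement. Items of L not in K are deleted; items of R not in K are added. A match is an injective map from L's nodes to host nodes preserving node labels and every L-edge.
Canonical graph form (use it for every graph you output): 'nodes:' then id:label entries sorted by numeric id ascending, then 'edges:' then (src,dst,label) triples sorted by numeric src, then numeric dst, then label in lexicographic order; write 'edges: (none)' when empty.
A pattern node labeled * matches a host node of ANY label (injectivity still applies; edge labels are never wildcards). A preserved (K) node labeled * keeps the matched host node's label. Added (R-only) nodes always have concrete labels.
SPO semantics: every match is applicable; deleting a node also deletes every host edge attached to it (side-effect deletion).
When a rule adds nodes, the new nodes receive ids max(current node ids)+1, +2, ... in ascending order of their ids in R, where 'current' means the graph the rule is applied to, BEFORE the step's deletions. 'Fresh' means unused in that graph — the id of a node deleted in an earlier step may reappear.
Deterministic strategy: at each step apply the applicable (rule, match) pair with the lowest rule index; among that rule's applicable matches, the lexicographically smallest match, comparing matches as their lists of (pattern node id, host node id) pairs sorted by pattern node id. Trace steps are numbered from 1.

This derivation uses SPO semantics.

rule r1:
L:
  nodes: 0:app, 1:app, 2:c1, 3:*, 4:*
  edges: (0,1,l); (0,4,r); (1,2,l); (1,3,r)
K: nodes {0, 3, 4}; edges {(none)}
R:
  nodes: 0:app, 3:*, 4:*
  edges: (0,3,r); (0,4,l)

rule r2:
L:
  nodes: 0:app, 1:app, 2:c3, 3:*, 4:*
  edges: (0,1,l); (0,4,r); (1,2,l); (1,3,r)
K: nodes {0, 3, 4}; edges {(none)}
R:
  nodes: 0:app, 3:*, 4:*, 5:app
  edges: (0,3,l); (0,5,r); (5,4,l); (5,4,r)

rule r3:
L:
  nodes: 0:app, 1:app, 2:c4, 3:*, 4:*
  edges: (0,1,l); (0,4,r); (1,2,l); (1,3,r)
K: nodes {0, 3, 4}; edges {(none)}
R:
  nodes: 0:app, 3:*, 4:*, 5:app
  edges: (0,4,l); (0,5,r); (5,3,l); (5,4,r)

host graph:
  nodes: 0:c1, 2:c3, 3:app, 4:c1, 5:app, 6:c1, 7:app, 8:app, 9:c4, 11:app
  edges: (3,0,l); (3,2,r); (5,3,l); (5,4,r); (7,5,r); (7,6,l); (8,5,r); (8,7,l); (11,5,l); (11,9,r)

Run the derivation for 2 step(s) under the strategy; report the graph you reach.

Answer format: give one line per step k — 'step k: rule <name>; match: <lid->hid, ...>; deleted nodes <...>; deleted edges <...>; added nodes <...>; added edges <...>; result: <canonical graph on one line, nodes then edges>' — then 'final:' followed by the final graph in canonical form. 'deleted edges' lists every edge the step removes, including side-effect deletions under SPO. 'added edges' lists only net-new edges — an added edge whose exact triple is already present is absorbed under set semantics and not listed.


step 1: rule r1; match: 0->5, 1->3, 2->0, 3->2, 4->4; deleted nodes 0, 3; deleted edges (3,0,l); (3,2,r); (5,3,l); (5,4,r); added nodes (none); added edges (5,2,r); (5,4,l); result: nodes: 2:c3, 4:c1, 5:app, 6:c1, 7:app, 8:app, 9:c4, 11:app edges: (5,2,r); (5,4,l); (7,5,r); (7,6,l); (8,5,r); (8,7,l); (11,5,l); (11,9,r)
step 2: rule r1; match: 0->11, 1->5, 2->4, 3->2, 4->9; deleted nodes 4, 5; deleted edges (5,2,r); (5,4,l); (7,5,r); (8,5,r); (11,5,l); (11,9,r); added nodes (none); added edges (11,2,r); (11,9,l); result: nodes: 2:c3, 6:c1, 7:app, 8:app, 9:c4, 11:app edges: (7,6,l); (8,7,l); (11,2,r); (11,9,l)
final:
nodes: 2:c3, 6:c1, 7:app, 8:app, 9:c4, 11:app
edges: (7,6,l); (8,7,l); (11,2,r); (11,9,l)


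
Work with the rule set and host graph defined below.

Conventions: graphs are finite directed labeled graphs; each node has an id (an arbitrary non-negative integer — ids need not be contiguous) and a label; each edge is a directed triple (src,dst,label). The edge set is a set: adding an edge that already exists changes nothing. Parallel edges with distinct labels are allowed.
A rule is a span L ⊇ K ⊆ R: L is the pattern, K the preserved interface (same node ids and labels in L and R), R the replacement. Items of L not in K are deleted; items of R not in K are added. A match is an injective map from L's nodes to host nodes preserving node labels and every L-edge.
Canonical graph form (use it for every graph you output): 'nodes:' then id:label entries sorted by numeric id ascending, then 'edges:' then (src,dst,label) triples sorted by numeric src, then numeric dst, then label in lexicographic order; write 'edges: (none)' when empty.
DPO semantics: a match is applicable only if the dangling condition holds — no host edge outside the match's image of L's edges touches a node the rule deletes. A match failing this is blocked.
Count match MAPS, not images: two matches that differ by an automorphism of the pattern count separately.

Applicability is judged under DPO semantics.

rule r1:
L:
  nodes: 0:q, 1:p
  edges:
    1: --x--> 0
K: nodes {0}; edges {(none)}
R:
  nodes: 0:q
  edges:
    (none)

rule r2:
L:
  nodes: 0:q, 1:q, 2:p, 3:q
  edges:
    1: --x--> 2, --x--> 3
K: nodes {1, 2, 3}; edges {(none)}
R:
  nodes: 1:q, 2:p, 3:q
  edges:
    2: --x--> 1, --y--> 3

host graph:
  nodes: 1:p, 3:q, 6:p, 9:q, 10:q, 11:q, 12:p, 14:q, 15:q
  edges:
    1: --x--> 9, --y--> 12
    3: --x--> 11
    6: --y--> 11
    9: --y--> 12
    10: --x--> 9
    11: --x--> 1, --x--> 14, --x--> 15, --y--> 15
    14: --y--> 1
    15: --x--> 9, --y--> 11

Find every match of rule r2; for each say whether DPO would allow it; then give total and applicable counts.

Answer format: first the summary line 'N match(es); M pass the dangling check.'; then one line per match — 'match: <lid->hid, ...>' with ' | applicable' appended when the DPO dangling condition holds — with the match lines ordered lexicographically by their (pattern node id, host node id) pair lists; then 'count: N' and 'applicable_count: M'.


8 match(es); 0 pass the dangling check.
match: 0->3, 1->11, 2->1, 3->14
match: 0->3, 1->11, 2->1, 3->15
match: 0->9, 1->11, 2->1, 3->14
match: 0->9, 1->11, 2->1, 3->15
match: 0->10, 1->11, 2->1, 3->14
match: 0->10, 1->11, 2->1, 3->15
match: 0->14, 1->11, 2->1, 3->15
match: 0->15, 1->11, 2->1, 3->14
count: 8
applicable_count: 0


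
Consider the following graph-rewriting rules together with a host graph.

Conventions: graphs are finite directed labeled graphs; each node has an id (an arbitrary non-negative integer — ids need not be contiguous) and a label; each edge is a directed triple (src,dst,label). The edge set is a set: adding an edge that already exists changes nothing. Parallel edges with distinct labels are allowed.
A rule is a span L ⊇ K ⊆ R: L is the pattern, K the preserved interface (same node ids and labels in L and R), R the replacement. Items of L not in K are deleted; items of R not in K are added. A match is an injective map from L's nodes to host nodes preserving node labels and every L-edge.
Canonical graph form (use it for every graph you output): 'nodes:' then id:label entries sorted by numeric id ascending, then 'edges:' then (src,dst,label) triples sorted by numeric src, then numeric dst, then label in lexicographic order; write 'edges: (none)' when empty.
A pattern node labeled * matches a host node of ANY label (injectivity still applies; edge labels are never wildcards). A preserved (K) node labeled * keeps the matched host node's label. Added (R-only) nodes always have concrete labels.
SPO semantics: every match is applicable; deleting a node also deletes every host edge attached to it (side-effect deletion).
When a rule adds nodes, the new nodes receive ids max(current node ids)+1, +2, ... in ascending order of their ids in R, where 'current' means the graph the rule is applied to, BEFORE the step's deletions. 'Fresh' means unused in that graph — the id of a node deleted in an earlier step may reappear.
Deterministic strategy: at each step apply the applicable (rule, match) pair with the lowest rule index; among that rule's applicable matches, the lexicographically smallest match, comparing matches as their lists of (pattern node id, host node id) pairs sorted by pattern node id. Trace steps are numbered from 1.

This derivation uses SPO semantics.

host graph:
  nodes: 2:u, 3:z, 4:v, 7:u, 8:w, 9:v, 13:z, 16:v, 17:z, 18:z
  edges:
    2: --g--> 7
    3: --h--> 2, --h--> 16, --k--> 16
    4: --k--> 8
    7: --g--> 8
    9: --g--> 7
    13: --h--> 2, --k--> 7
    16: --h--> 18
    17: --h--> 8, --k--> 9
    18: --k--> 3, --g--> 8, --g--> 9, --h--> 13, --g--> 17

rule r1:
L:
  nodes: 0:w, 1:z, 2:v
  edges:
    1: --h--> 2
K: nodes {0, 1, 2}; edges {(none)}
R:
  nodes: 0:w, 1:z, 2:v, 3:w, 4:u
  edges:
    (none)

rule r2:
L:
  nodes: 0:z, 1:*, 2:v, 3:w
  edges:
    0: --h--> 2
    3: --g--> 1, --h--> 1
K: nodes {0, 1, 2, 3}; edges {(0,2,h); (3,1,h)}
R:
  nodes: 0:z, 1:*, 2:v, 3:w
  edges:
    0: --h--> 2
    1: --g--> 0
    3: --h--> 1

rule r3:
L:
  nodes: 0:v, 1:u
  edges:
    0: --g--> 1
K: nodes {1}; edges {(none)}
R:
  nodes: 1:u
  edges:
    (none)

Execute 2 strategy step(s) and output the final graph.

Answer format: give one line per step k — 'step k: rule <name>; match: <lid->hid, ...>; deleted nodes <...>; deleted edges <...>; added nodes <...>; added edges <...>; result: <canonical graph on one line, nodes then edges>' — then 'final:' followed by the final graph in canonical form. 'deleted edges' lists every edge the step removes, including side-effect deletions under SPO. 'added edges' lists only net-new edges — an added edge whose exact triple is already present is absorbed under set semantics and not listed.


step 1: rule r1; match: 0->8, 1->3, 2->16; deleted nodes (none); deleted edges (3,16,h); added nodes 19, 20; added edges (none); result: nodes: 2:u, 3:z, 4:v, 7:u, 8:w, 9:v, 13:z, 16:v, 17:z, 18:z, 19:w, 20:u edges: (2,7,g); (3,2,h); (3,16,k); (4,8,k); (7,8,g); (9,7,g); (13,2,h); (13,7,k); (16,18,h); (17,8,h); (17,9,k); (18,3,k); (18,8,g); (18,9,g); (18,13,h); (18,17,g)
step 2: rule r3; match: 0->9, 1->7; deleted nodes 9; deleted edges (9,7,g); (17,9,k); (18,9,g); added nodes (none); added edges (none); result: nodes: 2:u, 3:z, 4:v, 7:u, 8:w, 13:z, 16:v, 17:z, 18:z, 19:w, 20:u edges: (2,7,g); (3,2,h); (3,16,k); (4,8,k); (7,8,g); (13,2,h); (13,7,k); (16,18,h); (17,8,h); (18,3,k); (18,8,g); (18,13,h); (18,17,g)
final:
nodes: 2:u, 3:z, 4:v, 7:u, 8:w, 13:z, 16:v, 17:z, 18:z, 19:w, 20:u
edges: (2,7,g); (3,2,h); (3,16,k); (4,8,k); (7,8,g); (13,2,h); (13,7,k); (16,18,h); (17,8,h); (18,3,k); (18,8,g); (18,13,h); (18,17,g)


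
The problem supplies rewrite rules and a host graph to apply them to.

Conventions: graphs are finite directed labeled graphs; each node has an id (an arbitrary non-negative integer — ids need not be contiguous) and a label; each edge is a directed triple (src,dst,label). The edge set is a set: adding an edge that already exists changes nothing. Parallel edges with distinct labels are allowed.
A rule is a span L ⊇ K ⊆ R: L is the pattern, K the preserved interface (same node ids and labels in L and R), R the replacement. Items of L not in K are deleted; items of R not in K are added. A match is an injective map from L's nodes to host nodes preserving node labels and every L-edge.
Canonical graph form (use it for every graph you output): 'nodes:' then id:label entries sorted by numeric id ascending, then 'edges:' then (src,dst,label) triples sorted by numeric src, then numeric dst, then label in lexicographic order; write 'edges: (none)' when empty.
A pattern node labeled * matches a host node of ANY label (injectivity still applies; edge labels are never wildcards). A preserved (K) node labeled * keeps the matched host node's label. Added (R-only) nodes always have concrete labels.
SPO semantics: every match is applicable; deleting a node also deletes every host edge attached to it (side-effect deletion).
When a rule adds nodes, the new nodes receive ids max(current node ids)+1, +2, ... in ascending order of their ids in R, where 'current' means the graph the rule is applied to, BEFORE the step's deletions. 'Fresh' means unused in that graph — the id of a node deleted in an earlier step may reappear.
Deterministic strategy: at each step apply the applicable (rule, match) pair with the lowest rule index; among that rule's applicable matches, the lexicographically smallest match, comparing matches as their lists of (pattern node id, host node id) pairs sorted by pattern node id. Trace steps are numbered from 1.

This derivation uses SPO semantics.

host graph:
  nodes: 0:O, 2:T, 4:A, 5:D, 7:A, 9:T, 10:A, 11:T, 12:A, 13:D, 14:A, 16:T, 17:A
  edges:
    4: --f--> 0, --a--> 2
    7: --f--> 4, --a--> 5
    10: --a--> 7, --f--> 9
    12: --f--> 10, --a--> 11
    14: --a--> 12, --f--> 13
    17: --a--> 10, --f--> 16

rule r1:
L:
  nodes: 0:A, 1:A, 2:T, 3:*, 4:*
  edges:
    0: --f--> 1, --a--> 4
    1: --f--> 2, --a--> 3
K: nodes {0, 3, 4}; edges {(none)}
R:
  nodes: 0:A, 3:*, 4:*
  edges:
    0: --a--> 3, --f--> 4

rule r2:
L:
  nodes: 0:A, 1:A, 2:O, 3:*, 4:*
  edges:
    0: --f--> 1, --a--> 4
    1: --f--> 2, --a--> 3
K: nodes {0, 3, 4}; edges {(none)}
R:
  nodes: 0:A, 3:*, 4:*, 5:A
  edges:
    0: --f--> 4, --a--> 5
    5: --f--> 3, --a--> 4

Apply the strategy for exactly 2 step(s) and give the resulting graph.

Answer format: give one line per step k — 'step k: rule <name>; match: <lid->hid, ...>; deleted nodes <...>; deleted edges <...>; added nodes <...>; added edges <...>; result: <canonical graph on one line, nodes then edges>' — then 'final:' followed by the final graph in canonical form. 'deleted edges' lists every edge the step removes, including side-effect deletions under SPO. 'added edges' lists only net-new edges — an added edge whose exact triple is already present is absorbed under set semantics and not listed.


step 1: rule r1; match: 0->12, 1->10, 2->9, 3->7, 4->11; deleted nodes 9, 10; deleted edges (10,7,a); (10,9,f); (12,10,f); (12,11,a); (17,10,a); added nodes (none); added edges (12,7,a); (12,11,f); result: nodes: 0:O, 2:T, 4:A, 5:D, 7:A, 11:T, 12:A, 13:D, 14:A, 16:T, 17:A edges: (4,0,f); (4,2,a); (7,4,f); (7,5,a); (12,7,a); (12,11,f); (14,12,a); (14,13,f); (17,16,f)
step 2: rule r2; match: 0->7, 1->4, 2->0, 3->2, 4->5; deleted nodes 0, 4; deleted edges (4,0,f); (4,2,a); (7,4,f); (7,5,a); added nodes 18; added edges (7,5,f); (7,18,a); (18,2,f); (18,5,a); result: nodes: 2:T, 5:D, 7:A, 11:T, 12:A, 13:D, 14:A, 16:T, 17:A, 18:A edges: (7,5,f); (7,18,a); (12,7,a); (12,11,f); (14,12,a); (14,13,f); (17,16,f); (18,2,f); (18,5,a)
final:
nodes: 2:T, 5:D, 7:A, 11:T, 12:A, 13:D, 14:A, 16:T, 17:A, 18:A
edges: (7,5,f); (7,18,a); (12,7,a); (12,11,f); (14,12,a); (14,13,f); (17,16,f); (18,2,f); (18,5,a)


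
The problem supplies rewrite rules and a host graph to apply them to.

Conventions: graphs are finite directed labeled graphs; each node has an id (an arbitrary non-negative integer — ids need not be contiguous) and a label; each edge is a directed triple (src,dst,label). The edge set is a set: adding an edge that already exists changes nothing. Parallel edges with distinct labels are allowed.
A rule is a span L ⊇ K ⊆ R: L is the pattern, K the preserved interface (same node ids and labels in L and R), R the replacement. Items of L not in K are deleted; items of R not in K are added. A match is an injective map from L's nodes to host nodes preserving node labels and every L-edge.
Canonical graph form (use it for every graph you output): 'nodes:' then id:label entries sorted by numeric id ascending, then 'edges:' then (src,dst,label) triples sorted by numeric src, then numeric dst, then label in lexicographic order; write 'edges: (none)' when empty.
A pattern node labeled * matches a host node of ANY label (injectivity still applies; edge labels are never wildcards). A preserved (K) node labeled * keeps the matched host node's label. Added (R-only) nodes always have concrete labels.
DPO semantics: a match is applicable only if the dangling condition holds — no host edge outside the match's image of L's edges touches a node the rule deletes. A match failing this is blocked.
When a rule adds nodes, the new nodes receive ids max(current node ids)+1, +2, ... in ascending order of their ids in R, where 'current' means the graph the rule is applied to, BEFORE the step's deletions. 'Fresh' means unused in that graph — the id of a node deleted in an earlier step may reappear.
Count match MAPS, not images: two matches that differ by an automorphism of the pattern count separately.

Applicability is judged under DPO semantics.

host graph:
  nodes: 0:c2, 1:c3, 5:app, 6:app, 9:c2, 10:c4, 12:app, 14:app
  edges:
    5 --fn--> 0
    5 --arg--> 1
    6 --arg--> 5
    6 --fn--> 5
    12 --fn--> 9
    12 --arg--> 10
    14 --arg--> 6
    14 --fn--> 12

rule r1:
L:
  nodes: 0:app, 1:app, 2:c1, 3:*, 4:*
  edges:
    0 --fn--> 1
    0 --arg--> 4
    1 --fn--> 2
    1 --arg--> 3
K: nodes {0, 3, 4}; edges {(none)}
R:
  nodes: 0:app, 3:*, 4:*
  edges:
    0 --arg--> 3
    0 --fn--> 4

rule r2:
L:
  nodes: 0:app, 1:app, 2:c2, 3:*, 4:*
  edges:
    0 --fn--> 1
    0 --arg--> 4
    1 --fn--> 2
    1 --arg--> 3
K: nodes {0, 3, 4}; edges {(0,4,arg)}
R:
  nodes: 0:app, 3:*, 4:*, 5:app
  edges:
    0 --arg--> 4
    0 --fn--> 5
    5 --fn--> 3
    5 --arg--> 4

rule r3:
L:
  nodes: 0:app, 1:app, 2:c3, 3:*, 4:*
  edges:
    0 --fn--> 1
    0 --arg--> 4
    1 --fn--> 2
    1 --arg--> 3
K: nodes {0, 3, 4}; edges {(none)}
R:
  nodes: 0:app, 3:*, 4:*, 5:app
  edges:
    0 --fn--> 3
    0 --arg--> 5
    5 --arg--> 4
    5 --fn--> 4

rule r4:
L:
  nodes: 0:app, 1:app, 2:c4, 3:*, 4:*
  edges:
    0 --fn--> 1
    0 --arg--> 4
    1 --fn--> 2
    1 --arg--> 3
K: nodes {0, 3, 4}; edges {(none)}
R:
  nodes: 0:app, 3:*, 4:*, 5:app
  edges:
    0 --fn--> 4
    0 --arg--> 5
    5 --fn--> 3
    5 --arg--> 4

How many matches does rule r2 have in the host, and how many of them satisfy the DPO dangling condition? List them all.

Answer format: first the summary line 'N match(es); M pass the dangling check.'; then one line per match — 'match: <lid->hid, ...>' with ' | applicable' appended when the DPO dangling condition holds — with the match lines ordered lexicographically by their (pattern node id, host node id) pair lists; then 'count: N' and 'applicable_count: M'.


1 match(es); 1 pass the dangling check.
match: 0->14, 1->12, 2->9, 3->10, 4->6 | applicable
count: 1
applicable_count: 1


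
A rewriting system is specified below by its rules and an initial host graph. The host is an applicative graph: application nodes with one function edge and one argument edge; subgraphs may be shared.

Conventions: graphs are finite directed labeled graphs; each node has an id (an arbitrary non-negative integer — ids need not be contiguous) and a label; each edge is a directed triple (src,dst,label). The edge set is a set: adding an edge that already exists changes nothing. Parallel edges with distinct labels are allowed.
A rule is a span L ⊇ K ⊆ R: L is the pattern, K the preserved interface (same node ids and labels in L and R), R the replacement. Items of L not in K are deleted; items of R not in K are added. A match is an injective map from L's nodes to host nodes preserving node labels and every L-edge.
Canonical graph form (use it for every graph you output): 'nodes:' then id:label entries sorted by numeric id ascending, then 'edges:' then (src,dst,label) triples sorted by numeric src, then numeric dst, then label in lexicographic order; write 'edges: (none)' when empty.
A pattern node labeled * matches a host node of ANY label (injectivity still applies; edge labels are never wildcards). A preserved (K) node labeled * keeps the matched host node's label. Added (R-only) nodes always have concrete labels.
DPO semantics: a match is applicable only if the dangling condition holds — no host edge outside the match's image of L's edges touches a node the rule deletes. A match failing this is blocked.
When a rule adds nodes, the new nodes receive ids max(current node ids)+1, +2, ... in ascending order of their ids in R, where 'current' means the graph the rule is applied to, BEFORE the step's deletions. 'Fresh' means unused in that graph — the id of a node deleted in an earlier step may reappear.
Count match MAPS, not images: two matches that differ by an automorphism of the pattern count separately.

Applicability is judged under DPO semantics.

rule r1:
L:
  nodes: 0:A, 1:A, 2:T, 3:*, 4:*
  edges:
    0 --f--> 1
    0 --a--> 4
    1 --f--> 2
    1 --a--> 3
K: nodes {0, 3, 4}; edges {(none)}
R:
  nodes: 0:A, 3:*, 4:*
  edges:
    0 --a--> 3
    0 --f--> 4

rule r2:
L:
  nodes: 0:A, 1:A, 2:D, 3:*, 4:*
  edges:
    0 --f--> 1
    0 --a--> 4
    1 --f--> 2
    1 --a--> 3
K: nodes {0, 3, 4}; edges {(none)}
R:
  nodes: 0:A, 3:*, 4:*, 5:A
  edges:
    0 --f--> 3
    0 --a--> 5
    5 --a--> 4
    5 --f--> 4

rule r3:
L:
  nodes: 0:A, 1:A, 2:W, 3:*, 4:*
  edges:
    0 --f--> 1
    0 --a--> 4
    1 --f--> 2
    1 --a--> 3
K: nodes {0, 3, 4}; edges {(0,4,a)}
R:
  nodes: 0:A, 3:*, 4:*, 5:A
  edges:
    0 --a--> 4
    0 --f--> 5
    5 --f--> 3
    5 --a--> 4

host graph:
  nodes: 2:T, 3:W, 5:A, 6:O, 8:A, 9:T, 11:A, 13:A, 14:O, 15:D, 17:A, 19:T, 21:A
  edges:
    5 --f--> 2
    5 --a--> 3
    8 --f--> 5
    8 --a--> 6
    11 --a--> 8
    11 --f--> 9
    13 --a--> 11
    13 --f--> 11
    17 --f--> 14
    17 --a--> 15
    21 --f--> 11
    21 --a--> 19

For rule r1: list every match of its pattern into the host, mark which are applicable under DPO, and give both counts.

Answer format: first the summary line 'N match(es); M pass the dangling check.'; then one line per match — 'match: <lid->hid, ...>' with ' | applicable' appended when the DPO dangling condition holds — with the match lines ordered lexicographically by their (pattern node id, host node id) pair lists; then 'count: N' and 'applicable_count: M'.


2 match(es); 1 pass the dangling check.
match: 0->8, 1->5, 2->2, 3->3, 4->6 | applicable
match: 0->21, 1->11, 2->9, 3->8, 4->19
count: 2
applicable_count: 1


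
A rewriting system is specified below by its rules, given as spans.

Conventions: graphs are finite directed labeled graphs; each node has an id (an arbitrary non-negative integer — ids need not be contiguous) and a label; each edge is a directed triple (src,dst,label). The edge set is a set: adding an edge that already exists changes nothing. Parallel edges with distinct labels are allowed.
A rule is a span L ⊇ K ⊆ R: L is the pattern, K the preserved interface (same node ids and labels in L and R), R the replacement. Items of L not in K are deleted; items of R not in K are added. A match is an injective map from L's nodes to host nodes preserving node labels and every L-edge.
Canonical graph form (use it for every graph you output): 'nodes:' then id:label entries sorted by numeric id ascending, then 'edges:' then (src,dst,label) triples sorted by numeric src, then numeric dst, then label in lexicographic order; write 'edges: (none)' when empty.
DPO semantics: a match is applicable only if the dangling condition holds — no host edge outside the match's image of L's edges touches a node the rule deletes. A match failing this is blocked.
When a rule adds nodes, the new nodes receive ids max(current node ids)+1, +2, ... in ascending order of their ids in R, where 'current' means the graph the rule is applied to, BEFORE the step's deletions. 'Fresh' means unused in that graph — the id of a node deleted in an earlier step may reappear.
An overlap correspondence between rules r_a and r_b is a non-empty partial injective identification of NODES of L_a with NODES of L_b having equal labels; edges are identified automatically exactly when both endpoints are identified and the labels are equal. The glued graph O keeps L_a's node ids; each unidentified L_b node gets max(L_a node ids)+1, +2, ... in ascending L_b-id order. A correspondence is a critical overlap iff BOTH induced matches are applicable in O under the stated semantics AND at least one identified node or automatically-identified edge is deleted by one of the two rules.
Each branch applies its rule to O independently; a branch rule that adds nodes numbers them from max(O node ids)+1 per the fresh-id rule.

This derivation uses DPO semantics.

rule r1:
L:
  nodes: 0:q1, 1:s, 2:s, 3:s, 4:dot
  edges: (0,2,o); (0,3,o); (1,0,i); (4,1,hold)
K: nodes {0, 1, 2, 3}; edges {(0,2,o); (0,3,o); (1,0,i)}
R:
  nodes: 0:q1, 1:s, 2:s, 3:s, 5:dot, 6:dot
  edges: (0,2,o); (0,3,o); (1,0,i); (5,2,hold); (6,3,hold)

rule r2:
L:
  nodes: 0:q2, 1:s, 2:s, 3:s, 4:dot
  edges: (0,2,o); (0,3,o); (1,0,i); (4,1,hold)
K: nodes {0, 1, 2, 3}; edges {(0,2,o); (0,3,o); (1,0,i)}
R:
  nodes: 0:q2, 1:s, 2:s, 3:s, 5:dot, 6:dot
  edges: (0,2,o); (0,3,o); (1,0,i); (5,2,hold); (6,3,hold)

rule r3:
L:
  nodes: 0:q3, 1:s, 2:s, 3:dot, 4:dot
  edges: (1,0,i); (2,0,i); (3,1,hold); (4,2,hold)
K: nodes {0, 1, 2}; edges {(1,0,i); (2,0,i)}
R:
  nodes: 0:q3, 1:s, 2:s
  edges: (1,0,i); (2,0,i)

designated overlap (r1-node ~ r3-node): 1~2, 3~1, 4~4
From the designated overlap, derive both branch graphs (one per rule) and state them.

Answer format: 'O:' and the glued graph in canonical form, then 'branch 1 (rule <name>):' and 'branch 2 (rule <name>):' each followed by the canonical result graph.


O:
nodes: 0:q1, 1:s, 2:s, 3:s, 4:dot, 5:q3, 6:dot
edges: (0,2,o); (0,3,o); (1,0,i); (1,5,i); (3,5,i); (4,1,hold); (6,3,hold)
branch 1 (rule r1):
nodes: 0:q1, 1:s, 2:s, 3:s, 5:q3, 6:dot, 7:dot, 8:dot
edges: (0,2,o); (0,3,o); (1,0,i); (1,5,i); (3,5,i); (6,3,hold); (7,2,hold); (8,3,hold)
branch 2 (rule r3):
nodes: 0:q1, 1:s, 2:s, 3:s, 5:q3
edges: (0,2,o); (0,3,o); (1,0,i); (1,5,i); (3,5,i)


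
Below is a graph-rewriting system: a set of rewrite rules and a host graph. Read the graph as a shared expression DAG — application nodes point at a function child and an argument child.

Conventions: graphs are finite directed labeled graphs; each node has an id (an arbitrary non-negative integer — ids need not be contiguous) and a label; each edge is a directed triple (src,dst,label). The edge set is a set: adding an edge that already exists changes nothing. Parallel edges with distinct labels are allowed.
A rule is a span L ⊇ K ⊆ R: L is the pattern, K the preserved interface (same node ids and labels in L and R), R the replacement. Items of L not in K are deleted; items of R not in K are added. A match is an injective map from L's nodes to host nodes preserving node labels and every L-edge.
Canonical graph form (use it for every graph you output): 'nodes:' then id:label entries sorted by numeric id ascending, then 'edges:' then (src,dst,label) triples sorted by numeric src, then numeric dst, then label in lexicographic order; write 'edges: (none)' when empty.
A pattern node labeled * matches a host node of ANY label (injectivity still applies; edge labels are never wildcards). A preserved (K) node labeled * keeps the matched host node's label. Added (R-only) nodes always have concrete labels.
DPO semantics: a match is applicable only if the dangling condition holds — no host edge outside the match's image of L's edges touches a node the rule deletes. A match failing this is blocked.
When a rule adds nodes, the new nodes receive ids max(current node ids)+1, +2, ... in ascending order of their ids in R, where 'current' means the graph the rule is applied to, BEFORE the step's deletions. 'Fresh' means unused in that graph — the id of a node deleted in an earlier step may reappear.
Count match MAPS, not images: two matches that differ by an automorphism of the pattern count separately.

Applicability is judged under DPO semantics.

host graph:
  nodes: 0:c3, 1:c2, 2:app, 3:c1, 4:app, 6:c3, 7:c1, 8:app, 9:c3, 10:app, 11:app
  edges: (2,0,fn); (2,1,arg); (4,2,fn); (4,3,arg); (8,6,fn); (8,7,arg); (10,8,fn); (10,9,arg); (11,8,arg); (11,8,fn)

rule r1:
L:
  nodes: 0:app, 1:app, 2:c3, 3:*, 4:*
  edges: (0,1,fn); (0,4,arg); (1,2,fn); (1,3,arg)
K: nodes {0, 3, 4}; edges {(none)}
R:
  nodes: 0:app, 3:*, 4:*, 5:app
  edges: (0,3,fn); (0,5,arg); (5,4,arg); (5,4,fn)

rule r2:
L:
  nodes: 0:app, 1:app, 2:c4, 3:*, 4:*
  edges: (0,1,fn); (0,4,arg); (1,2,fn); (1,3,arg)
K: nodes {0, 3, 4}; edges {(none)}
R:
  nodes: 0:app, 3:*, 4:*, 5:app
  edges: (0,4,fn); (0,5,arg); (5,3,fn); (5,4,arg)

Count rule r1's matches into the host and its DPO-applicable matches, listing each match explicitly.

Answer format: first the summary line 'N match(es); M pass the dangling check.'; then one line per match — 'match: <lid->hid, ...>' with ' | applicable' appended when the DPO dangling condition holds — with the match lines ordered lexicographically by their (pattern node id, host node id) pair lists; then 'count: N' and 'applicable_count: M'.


2 match(es); 1 pass the dangling check.
match: 0->4, 1->2, 2->0, 3->1, 4->3 | applicable
match: 0->10, 1->8, 2->6, 3->7, 4->9
count: 2
applicable_count: 1


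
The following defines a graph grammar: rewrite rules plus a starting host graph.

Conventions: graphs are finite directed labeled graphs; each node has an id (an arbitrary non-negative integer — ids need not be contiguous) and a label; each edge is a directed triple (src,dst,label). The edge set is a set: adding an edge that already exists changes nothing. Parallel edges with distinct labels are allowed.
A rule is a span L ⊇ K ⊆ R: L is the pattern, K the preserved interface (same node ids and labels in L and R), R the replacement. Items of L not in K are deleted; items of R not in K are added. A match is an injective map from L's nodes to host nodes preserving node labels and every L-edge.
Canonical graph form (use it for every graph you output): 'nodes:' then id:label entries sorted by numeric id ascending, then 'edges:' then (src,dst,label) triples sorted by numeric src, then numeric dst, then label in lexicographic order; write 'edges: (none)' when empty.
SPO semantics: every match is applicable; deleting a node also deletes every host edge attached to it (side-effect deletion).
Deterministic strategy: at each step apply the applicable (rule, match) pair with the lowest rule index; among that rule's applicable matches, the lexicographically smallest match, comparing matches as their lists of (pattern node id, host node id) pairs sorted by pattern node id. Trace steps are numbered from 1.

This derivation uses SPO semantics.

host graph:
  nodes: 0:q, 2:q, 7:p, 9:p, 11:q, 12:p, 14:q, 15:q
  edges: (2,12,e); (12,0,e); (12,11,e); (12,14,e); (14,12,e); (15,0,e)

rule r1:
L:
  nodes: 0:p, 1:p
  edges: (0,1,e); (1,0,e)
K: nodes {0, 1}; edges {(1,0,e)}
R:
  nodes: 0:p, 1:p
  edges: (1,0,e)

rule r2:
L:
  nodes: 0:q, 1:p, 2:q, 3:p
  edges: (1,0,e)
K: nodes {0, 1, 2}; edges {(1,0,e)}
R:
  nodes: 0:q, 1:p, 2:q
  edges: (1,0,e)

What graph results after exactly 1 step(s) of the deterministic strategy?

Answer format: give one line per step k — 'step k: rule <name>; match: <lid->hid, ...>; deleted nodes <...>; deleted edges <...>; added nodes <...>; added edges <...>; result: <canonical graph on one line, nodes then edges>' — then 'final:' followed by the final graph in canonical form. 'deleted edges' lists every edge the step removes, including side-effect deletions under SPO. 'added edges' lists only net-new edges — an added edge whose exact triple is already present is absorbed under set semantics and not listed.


step 1: rule r2; match: 0->0, 1->12, 2->2, 3->7; deleted nodes 7; deleted edges (none); added nodes (none); added edges (none); result: nodes: 0:q, 2:q, 9:p, 11:q, 12:p, 14:q, 15:q edges: (2,12,e); (12,0,e); (12,11,e); (12,14,e); (14,12,e); (15,0,e)
final:
nodes: 0:q, 2:q, 9:p, 11:q, 12:p, 14:q, 15:q
edges: (2,12,e); (12,0,e); (12,11,e); (12,14,e); (14,12,e); (15,0,e)
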